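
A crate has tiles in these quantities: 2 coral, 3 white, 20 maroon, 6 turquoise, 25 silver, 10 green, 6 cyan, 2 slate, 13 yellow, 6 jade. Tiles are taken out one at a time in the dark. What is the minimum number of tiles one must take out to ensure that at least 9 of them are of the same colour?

58

An adversary could hand out at most 8 tiles per colour (6 colours run out sooner): 2 + 3 + 8 + 6 + 8 + 8 + 6 + 2 + 8 + 6 = 57 tiles and still no colour has 9.
Pigeonhole: one more tile lands in a colour already at 8, so 58 draws are enough and 57 are not.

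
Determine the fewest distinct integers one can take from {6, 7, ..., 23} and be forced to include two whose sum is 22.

14

Group the elements by complementary pair {x, 22−x}: {6,16}, {7,15}, {8,14}, …, giving 5 two-element pairs, the single value 11 (it cannot pair with itself since the integers are distinct), and 7 integers whose partner 22−x falls outside [6,23].
Treating each of those 13 groups as a pigeonhole, one can pick one integer per group — 13 integers — with no two summing to 22.
The 14th integer lands in an occupied pair, forcing a sum of 22.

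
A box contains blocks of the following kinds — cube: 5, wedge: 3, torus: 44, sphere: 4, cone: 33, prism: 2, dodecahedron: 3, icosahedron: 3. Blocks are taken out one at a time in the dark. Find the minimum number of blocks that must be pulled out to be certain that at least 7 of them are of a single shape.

By the pigeonhole principle, the 8 shapes are the holes; the blocks drawn are the pigeons.
To avoid 7 of any one shape, the worst case takes at most 6 of each shape, or every block of a shape that has fewer than 6.
That gives 5 + 3 + 6 + 4 + 6 + 2 + 3 + 3 = 32 blocks with no shape reaching 7.
The next block forces some shape to 7, so 32 + 1 = 33.

33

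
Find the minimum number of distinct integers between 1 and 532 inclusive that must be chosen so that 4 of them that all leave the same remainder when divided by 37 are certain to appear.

112

The 37 residue classes mod 37 are the pigeonholes.
With 111 integers one could put 3 in each residue class and have no class reach 4.
The 112th integer pushes some class to 4, so 37·3 + 1 = 112.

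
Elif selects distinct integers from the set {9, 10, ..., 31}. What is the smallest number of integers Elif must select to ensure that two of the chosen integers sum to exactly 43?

14

Group the elements by complementary pair {x, 43−x}: {12,31}, {13,30}, {14,29}, …, giving 10 two-element pairs and 3 integers whose partner 43−x falls outside [9,31].
By the pigeonhole principle, treating each of those 13 groups as a pigeonhole, one can pick one integer per group — 13 integers — with no two summing to 43.
The 14th integer lands in an occupied pair, forcing a sum of 43.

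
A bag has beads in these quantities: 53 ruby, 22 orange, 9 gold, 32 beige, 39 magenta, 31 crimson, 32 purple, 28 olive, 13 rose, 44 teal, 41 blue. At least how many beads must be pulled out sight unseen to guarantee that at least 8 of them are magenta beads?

313

In the worst case for collecting magenta beads, every non-magenta bead comes out first.
There are 53 + 22 + 9 + 32 + 31 + 32 + 28 + 13 + 44 + 41 = 305 non-magenta beads altogether.
After those, each further bead must be magenta, so 305 + 8 = 313 draws guarantee 8 magenta beads.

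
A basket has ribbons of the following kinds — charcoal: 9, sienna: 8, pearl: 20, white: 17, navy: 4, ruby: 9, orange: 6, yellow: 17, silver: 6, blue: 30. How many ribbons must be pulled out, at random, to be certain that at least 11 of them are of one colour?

83

An adversary could hand out at most 10 ribbons per colour (6 colours run out sooner): 9 + 8 + 10 + 10 + 4 + 9 + 6 + 10 + 6 + 10 = 82 ribbons and still no colour has 11.
One more ribbon lands in a colour already at 10, so 83 draws are enough and 82 are not.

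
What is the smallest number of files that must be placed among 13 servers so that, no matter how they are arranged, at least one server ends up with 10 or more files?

118

With 117 files one could put exactly 9 in each of the 13 servers, and no server would reach 10.
Pigeonhole: one more file must land in a server that already has 9, giving it 10.
So 13 × 9 + 1 = 118 files are required.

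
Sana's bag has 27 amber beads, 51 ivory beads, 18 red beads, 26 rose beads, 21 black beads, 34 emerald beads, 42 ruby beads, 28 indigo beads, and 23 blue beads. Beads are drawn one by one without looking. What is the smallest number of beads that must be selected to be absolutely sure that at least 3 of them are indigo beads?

In the worst case for collecting indigo beads, every non-indigo bead comes out first.
There are 27 + 51 + 18 + 26 + 21 + 34 + 42 + 23 = 242 non-indigo beads altogether.
After those, each further bead must be indigo, so 242 + 3 = 245 draws guarantee 3 indigo beads.

245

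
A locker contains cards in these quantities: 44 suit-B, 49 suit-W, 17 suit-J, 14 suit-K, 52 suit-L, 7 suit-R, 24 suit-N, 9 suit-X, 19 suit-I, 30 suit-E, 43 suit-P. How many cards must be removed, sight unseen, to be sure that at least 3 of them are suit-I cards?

292

In the worst case for collecting suit-I cards, every non-suit-I card comes out first.
There are 44 + 49 + 17 + 14 + 52 + 7 + 24 + 9 + 30 + 43 = 289 non-suit-I cards altogether.
After those, each further card must be suit-I, so 289 + 3 = 292 draws guarantee 3 suit-I cards.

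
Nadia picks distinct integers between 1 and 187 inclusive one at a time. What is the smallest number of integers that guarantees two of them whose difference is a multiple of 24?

25

Integers whose pairwise differences are multiples of 24 are exactly those sharing a remainder mod 24. The 24 residue classes mod 24 are the pigeonholes.
With 24 integers one could put 1 in each residue class and have no class reach 2.
The 25th integer pushes some class to 2, so 24·1 + 1 = 25.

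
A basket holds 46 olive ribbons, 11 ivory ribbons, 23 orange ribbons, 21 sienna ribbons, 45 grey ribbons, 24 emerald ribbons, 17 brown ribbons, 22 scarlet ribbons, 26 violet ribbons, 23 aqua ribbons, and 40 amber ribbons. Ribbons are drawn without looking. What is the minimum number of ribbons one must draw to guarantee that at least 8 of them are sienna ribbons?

In the worst case for collecting sienna ribbons, every non-sienna ribbon comes out first.
There are 46 + 11 + 23 + 45 + 24 + 17 + 22 + 26 + 23 + 40 = 277 non-sienna ribbons altogether.
After those, each further ribbon must be sienna, so 277 + 8 = 285 draws guarantee 8 sienna ribbons.

285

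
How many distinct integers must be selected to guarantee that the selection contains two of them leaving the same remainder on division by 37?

Pigeonhole: the 37 residue classes mod 37 are the pigeonholes.
With 37 integers one could put 1 in each residue class and have no class reach 2.
The 38th integer pushes some class to 2, so 37·1 + 1 = 38.

38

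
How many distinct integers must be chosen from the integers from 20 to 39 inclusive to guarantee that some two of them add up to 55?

13

Group the elements by complementary pair {x, 55−x}: {20,35}, {21,34}, {22,33}, …, giving 8 two-element pairs and 4 integers whose partner 55−x falls outside [20,39].
Treating each of those 12 groups as a pigeonhole, one can pick one integer per group — 12 integers — with no two summing to 55.
The 13th integer lands in an occupied pair, forcing a sum of 55.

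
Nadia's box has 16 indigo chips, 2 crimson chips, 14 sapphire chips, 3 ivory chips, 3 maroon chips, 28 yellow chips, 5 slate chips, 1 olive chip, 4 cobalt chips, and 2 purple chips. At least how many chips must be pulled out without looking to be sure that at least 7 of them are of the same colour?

39

Put each drawn chip into a box by colour. The largest draw with every box below 7 takes min(count, 6) from each colour; colours with fewer than 6 contribute all they have.
Σ min(cᵢ, 6) = 6 + 2 + 6 + 3 + 3 + 6 + 5 + 1 + 4 + 2 = 38.
Draw number 38 + 1 = 39 must push one box to 7.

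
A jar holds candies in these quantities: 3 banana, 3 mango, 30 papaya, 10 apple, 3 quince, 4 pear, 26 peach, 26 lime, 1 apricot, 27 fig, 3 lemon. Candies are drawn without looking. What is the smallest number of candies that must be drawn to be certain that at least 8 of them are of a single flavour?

53

By the pigeonhole principle, the 11 flavours are the holes; the candies drawn are the pigeons.
To avoid 8 of any one flavour, the worst case takes at most 7 of each flavour, or every candy of a flavour that has fewer than 7.
That gives 3 + 3 + 7 + 7 + 3 + 4 + 7 + 7 + 1 + 7 + 3 = 52 candies with no flavour reaching 8.
The next candy forces some flavour to 8, so 52 + 1 = 53.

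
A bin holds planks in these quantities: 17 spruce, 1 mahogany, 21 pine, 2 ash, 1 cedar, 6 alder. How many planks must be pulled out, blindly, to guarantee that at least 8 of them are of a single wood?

By the pigeonhole principle, put each drawn plank into a box by wood. The largest draw with every box below 8 takes min(count, 7) from each wood; woods with fewer than 7 contribute all they have.
Σ min(cᵢ, 7) = 7 + 1 + 7 + 2 + 1 + 6 = 24.
Draw number 24 + 1 = 25 must push one box to 8.

25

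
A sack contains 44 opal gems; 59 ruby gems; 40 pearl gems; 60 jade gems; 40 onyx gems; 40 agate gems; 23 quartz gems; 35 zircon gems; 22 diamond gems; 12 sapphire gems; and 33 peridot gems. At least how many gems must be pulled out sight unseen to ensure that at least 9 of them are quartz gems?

In the worst case for collecting quartz gems, every non-quartz gem comes out first.
There are 44 + 59 + 40 + 60 + 40 + 40 + 35 + 22 + 12 + 33 = 385 non-quartz gems altogether.
After those, each further gem must be quartz, so 385 + 9 = 394 draws guarantee 9 quartz gems.

394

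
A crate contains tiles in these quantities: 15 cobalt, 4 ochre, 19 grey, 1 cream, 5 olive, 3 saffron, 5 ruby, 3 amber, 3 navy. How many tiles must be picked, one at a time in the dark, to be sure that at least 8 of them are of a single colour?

Put each drawn tile into a box by colour. The largest draw with every box below 8 takes min(count, 7) from each colour; colours with fewer than 7 contribute all they have.
Σ min(cᵢ, 7) = 7 + 4 + 7 + 1 + 5 + 3 + 5 + 3 + 3 = 38.
Draw number 38 + 1 = 39 must push one box to 8.

39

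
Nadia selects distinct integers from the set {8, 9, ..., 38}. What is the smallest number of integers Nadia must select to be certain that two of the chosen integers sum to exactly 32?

Two chosen integers sum to 32 exactly when both halves of some pair {x, 32−x} with 8 ≤ x ≤ 32−x ≤ 24 are chosen — 8 such pairs.
The remaining 15 elements (those with no distinct partner in range) can never complete a 32-sum, so the worst case takes all of them and one from each pair: 15 + 8 = 23.
Pigeonhole: the 24th integer has to be the second member of some pair, so 23 + 1 = 24.

24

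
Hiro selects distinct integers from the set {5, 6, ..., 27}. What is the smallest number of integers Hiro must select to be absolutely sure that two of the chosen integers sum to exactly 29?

14

Two chosen integers sum to 29 exactly when both halves of some pair {x, 29−x} with 5 ≤ x ≤ 29−x ≤ 24 are chosen — 10 such pairs.
The remaining 3 elements (those with no distinct partner in range) can never complete a 29-sum, so the worst case takes all of them and one from each pair: 3 + 10 = 13.
The 14th integer has to be the second member of some pair, so 13 + 1 = 14.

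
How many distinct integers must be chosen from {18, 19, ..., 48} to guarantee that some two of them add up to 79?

Two chosen integers sum to 79 exactly when both halves of some pair {x, 79−x} with 31 ≤ x ≤ 79−x ≤ 48 are chosen — 9 such pairs.
The remaining 13 elements (those with no distinct partner in range) can never complete a 79-sum, so the worst case takes all of them and one from each pair: 13 + 9 = 22.
By the pigeonhole principle, the 23rd integer has to be the second member of some pair, so 22 + 1 = 23.

23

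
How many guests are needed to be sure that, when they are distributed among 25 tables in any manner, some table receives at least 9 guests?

201

With 200 guests one could put exactly 8 in each of the 25 tables, and no table would reach 9.
Pigeonhole: one more guest must land in a table that already has 8, giving it 9.
So 25 × 8 + 1 = 201 guests are required.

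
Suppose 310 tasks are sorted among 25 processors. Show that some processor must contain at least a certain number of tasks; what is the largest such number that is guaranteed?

By pigeonhole, the 25 processors are the holes and the 310 tasks are the pigeons.
If every processor held at most 12 tasks, the total would be at most 25 × 12 = 300, which is less than 310.
So some processor holds at least ⌈310/25⌉ = 13 tasks.

13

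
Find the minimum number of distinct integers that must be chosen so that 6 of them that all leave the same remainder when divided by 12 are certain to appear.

61

By pigeonhole, the 12 residue classes mod 12 are the pigeonholes.
With 60 integers one could put 5 in each residue class and have no class reach 6.
The 61st integer pushes some class to 6, so 12·5 + 1 = 61.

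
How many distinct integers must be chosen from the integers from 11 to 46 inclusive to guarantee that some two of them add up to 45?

Group the elements by complementary pair {x, 45−x}: {11,34}, {12,33}, {13,32}, …, giving 12 two-element pairs and 12 integers whose partner 45−x falls outside [11,46].
Treating each of those 24 groups as a pigeonhole, one can pick one integer per group — 24 integers — with no two summing to 45.
The 25th integer lands in an occupied pair, forcing a sum of 45.

25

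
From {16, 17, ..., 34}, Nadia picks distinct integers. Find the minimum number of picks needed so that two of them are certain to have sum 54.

13

Two chosen integers sum to 54 exactly when both halves of some pair {x, 54−x} with 20 ≤ x ≤ 54−x ≤ 34 are chosen — 7 such pairs.
The remaining 5 elements (those with no distinct partner in range) can never complete a 54-sum, so the worst case takes all of them and one from each pair: 5 + 7 = 12.
Pigeonhole: the 13th integer has to be the second member of some pair, so 12 + 1 = 13.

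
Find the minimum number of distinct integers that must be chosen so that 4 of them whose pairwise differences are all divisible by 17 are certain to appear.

Integers whose pairwise differences are multiples of 17 are exactly those sharing a remainder mod 17. By the pigeonhole principle, the 17 residue classes mod 17 are the pigeonholes.
With 51 integers one could put 3 in each residue class and have no class reach 4.
The 52nd integer pushes some class to 4, so 17·3 + 1 = 52.

52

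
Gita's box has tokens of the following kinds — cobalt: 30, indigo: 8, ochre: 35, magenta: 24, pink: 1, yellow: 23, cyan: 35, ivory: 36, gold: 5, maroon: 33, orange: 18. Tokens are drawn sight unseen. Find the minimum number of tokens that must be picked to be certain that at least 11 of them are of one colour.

Put each drawn token into a box by colour. The largest draw with every box below 11 takes min(count, 10) from each colour; colours with fewer than 10 contribute all they have.
Σ min(cᵢ, 10) = 10 + 8 + 10 + 10 + 1 + 10 + 10 + 10 + 5 + 10 + 10 = 94.
Draw number 94 + 1 = 95 must push one box to 11.

95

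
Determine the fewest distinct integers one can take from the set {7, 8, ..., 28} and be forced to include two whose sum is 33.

13

Group the elements by complementary pair {x, 33−x}: {7,26}, {8,25}, {9,24}, …, giving 10 two-element pairs and 2 integers whose partner 33−x falls outside [7,28].
By pigeonhole, treating each of those 12 groups as a pigeonhole, one can pick one integer per group — 12 integers — with no two summing to 33.
The 13th integer lands in an occupied pair, forcing a sum of 33.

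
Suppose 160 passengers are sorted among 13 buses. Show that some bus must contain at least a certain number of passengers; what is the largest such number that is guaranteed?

By the pigeonhole principle, the 13 buses are the holes and the 160 passengers are the pigeons.
If every bus held at most 12 passengers, the total would be at most 13 × 12 = 156, which is less than 160.
So some bus holds at least ⌈160/13⌉ = 13 passengers.

13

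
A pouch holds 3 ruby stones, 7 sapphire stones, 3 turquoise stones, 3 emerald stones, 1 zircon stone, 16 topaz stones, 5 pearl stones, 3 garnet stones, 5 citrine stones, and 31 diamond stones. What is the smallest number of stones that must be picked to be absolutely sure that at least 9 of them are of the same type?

47

Pigeonhole: the 10 types are the holes; the stones drawn are the pigeons.
To avoid 9 of any one type, the worst case takes at most 8 of each type, or every stone of a type that has fewer than 8.
That gives 3 + 7 + 3 + 3 + 1 + 8 + 5 + 3 + 5 + 8 = 46 stones with no type reaching 9.
The next stone forces some type to 9, so 46 + 1 = 47.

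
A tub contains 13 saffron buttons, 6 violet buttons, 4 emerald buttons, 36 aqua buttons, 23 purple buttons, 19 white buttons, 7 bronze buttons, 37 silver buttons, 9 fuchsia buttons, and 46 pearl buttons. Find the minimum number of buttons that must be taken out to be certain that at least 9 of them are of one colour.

The 10 colours are the holes; the buttons drawn are the pigeons.
To avoid 9 of any one colour, the worst case takes at most 8 of each colour, or every button of a colour that has fewer than 8.
That gives 8 + 6 + 4 + 8 + 8 + 8 + 7 + 8 + 8 + 8 = 73 buttons with no colour reaching 9.
The next button forces some colour to 9, so 73 + 1 = 74.

74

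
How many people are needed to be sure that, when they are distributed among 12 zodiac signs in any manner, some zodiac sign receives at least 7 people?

73

With 72 people one could put exactly 6 in each of the 12 zodiac signs, and no zodiac sign would reach 7.
Pigeonhole: one more person must land in a zodiac sign that already has 6, giving it 7.
So 12 × 6 + 1 = 73 people are required.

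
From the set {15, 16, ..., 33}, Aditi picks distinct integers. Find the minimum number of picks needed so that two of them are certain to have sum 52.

13

Two chosen integers sum to 52 exactly when both halves of some pair {x, 52−x} with 19 ≤ x ≤ 52−x ≤ 33 are chosen — 7 such pairs.
The remaining 5 elements (those with no distinct partner in range) can never complete a 52-sum, so the worst case takes all of them and one from each pair: 5 + 7 = 12.
By the pigeonhole principle, the 13th integer has to be the second member of some pair, so 12 + 1 = 13.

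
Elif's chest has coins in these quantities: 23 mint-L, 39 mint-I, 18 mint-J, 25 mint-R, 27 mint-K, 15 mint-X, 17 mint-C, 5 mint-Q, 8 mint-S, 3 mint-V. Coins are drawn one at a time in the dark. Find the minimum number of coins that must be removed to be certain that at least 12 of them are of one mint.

An adversary could hand out at most 11 coins per mint (mint-Q, mint-S, mint-V run out sooner): 11 + 11 + 11 + 11 + 11 + 11 + 11 + 5 + 8 + 3 = 93 coins and still no mint has 12.
One more coin lands in a mint already at 11, so 94 draws are enough and 93 are not.

94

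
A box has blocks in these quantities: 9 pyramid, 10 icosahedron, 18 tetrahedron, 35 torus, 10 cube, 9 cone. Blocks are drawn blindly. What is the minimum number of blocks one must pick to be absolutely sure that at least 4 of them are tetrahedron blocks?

77

In the worst case for collecting tetrahedron blocks, every non-tetrahedron block comes out first.
There are 9 + 10 + 35 + 10 + 9 = 73 non-tetrahedron blocks altogether.
After those, each further block must be tetrahedron, so 73 + 4 = 77 draws guarantee 4 tetrahedron blocks.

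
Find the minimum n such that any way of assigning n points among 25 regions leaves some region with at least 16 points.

376

With 375 points one could put exactly 15 in each of the 25 regions, and no region would reach 16.
By pigeonhole, one more point must land in a region that already has 15, giving it 16.
So 25 × 15 + 1 = 376 points are required.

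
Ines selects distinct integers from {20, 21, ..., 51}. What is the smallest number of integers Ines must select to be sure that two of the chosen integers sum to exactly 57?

24

A set avoiding the sum 57 can contain at most one of each pair {x, 57−x}, plus the 14 elements whose complement lies outside the range.
The integers 29, …, 51 (23 of them) are such a set: any two sum to at least 29+30 = 59 > 57.
By the pigeonhole principle, any 24th integer completes one of the 9 pairs, so 24 choices force a sum of 57.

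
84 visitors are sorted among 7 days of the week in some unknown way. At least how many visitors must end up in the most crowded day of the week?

12

Pigeonhole: the 7 days of the week are the holes and the 84 visitors are the pigeons.
If every day of the week held at most 11 visitors, the total would be at most 7 × 11 = 77, which is less than 84.
So some day of the week holds at least ⌈84/7⌉ = 12 visitors.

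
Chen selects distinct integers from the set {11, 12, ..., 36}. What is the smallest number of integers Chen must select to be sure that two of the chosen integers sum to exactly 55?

18

Two chosen integers sum to 55 exactly when both halves of some pair {x, 55−x} with 19 ≤ x ≤ 55−x ≤ 36 are chosen — 9 such pairs.
The remaining 8 elements (those with no distinct partner in range) can never complete a 55-sum, so the worst case takes all of them and one from each pair: 8 + 9 = 17.
The 18th integer has to be the second member of some pair, so 17 + 1 = 18.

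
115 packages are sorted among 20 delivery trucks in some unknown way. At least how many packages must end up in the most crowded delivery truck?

By pigeonhole, the 20 delivery trucks are the holes and the 115 packages are the pigeons.
If every delivery truck held at most 5 packages, the total would be at most 20 × 5 = 100, which is less than 115.
So some delivery truck holds at least ⌈115/20⌉ = 6 packages.

6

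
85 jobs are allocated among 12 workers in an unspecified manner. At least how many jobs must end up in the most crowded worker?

8

By pigeonhole, the 12 workers are the holes and the 85 jobs are the pigeons.
If every worker held at most 7 jobs, the total would be at most 12 × 7 = 84, which is less than 85.
So some worker holds at least ⌈85/12⌉ = 8 jobs.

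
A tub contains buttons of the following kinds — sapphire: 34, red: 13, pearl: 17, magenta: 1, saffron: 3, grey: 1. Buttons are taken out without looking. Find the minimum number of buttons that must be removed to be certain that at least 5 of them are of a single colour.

18

Pigeonhole: put each drawn button into a box by colour. The largest draw with every box below 5 takes min(count, 4) from each colour; colours with fewer than 4 contribute all they have.
Σ min(cᵢ, 4) = 4 + 4 + 4 + 1 + 3 + 1 = 17.
Draw number 17 + 1 = 18 must push one box to 5.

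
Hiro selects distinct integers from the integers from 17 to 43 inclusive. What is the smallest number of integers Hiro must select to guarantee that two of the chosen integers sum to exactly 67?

18

A set avoiding the sum 67 can contain at most one of each pair {x, 67−x}, plus the 7 elements whose complement lies outside the range.
The integers 17, …, 33 (17 of them) are such a set: any two sum to at least 17+18 = 35 and at most 32+33 = 65 < 67.
Pigeonhole: any 18th integer completes one of the 10 pairs, so 18 choices force a sum of 67.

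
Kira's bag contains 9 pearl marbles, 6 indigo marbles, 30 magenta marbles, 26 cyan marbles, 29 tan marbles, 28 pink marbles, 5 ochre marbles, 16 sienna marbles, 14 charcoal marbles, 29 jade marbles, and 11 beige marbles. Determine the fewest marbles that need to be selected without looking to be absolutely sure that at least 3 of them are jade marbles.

In the worst case for collecting jade marbles, every non-jade marble comes out first.
There are 9 + 6 + 30 + 26 + 29 + 28 + 5 + 16 + 14 + 11 = 174 non-jade marbles altogether.
After those, each further marble must be jade, so 174 + 3 = 177 draws guarantee 3 jade marbles.

177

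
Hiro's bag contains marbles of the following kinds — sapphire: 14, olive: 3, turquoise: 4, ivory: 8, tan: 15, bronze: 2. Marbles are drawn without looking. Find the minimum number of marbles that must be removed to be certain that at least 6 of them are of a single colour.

25

An adversary could hand out at most 5 marbles per colour (olive, turquoise, bronze run out sooner): 5 + 3 + 4 + 5 + 5 + 2 = 24 marbles and still no colour has 6.
One more marble lands in a colour already at 5, so 25 draws are enough and 24 are not.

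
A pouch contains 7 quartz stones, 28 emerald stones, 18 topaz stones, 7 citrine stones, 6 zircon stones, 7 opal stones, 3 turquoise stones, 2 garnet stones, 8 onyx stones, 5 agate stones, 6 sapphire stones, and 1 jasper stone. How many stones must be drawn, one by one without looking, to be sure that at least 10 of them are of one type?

71

By the pigeonhole principle, the 12 types are the holes; the stones drawn are the pigeons.
To avoid 10 of any one type, the worst case takes at most 9 of each type, or every stone of a type that has fewer than 9.
That gives 7 + 9 + 9 + 7 + 6 + 7 + 3 + 2 + 8 + 5 + 6 + 1 = 70 stones with no type reaching 10.
The next stone forces some type to 10, so 70 + 1 = 71.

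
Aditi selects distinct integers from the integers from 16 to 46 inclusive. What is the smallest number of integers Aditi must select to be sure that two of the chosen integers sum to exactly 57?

Group the elements by complementary pair {x, 57−x}: {16,41}, {17,40}, {18,39}, …, giving 13 two-element pairs and 5 integers whose partner 57−x falls outside [16,46].
Treating each of those 18 groups as a pigeonhole, one can pick one integer per group — 18 integers — with no two summing to 57.
The 19th integer lands in an occupied pair, forcing a sum of 57.

19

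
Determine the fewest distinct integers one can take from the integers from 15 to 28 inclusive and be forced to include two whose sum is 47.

10

A set avoiding the sum 47 can contain at most one of each pair {x, 47−x}, plus the 4 elements whose complement lies outside the range.
The integers 15, …, 23 (9 of them) are such a set: any two sum to at least 15+16 = 31 and at most 22+23 = 45 < 47.
Pigeonhole: any 10th integer completes one of the 5 pairs, so 10 choices force a sum of 47.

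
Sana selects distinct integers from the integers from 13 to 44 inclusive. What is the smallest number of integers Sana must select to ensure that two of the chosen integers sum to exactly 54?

A set avoiding the sum 54 can contain at most one of each pair {x, 54−x}, plus the 4 elements whose complement lies outside the range or equal to its own complement.
The integers 27, …, 44 (18 of them) are such a set: any two sum to at least 27+28 = 55 > 54.
By pigeonhole, any 19th integer completes one of the 14 pairs, so 19 choices force a sum of 54.

19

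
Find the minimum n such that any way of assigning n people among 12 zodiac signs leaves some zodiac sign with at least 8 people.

85

With 84 people one could put exactly 7 in each of the 12 zodiac signs, and no zodiac sign would reach 8.
One more person must land in a zodiac sign that already has 7, giving it 8.
So 12 × 7 + 1 = 85 people are required.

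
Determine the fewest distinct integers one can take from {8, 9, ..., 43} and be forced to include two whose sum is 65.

26

Two chosen integers sum to 65 exactly when both halves of some pair {x, 65−x} with 22 ≤ x ≤ 65−x ≤ 43 are chosen — 11 such pairs.
The remaining 14 elements (those with no distinct partner in range) can never complete a 65-sum, so the worst case takes all of them and one from each pair: 14 + 11 = 25.
The 26th integer has to be the second member of some pair, so 25 + 1 = 26.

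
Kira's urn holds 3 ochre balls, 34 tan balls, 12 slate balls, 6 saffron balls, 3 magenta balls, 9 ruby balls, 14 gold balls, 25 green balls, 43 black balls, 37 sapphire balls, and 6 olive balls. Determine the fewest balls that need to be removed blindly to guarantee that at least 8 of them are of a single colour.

The 11 colours are the holes; the balls drawn are the pigeons.
To avoid 8 of any one colour, the worst case takes at most 7 of each colour, or every ball of a colour that has fewer than 7.
That gives 3 + 7 + 7 + 6 + 3 + 7 + 7 + 7 + 7 + 7 + 6 = 67 balls with no colour reaching 8.
The next ball forces some colour to 8, so 67 + 1 = 68.

68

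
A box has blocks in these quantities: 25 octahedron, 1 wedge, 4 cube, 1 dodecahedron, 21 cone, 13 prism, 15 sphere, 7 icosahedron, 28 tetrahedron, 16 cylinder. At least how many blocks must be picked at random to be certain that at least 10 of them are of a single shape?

By pigeonhole, put each drawn block into a box by shape. The largest draw with every box below 10 takes min(count, 9) from each shape; shapes with fewer than 9 contribute all they have.
Σ min(cᵢ, 9) = 9 + 1 + 4 + 1 + 9 + 9 + 9 + 7 + 9 + 9 = 67.
Draw number 67 + 1 = 68 must push one box to 10.

68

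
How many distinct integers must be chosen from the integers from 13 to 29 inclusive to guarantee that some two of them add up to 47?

12

Group the elements by complementary pair {x, 47−x}: {18,29}, {19,28}, {20,27}, …, giving 6 two-element pairs and 5 integers whose partner 47−x falls outside [13,29].
Treating each of those 11 groups as a pigeonhole, one can pick one integer per group — 11 integers — with no two summing to 47.
The 12th integer lands in an occupied pair, forcing a sum of 47.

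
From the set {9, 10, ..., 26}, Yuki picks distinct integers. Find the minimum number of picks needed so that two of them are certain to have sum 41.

13

A set avoiding the sum 41 can contain at most one of each pair {x, 41−x}, plus the 6 elements whose complement lies outside the range.
The integers 9, …, 20 (12 of them) are such a set: any two sum to at least 9+10 = 19 and at most 19+20 = 39 < 41.
By pigeonhole, any 13th integer completes one of the 6 pairs, so 13 choices force a sum of 41.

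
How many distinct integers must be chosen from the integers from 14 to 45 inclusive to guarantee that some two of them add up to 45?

A set avoiding the sum 45 can contain at most one of each pair {x, 45−x}, plus the 14 elements whose complement lies outside the range.
The integers 23, …, 45 (23 of them) are such a set: any two sum to at least 23+24 = 47 > 45.
Pigeonhole: any 24th integer completes one of the 9 pairs, so 24 choices force a sum of 45.

24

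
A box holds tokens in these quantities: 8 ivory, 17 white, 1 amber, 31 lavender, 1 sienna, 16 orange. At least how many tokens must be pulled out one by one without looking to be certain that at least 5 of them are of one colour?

Put each drawn token into a box by colour. The largest draw with every box below 5 takes min(count, 4) from each colour; colours with fewer than 4 contribute all they have.
Σ min(cᵢ, 4) = 4 + 4 + 1 + 4 + 1 + 4 = 18.
Draw number 18 + 1 = 19 must push one box to 5.

19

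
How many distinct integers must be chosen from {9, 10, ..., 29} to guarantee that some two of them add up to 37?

A set avoiding the sum 37 can contain at most one of each pair {x, 37−x}, plus the 1 element whose complement lies outside the range.
The integers 19, …, 29 (11 of them) are such a set: any two sum to at least 19+20 = 39 > 37.
Any 12th integer completes one of the 10 pairs, so 12 choices force a sum of 37.

12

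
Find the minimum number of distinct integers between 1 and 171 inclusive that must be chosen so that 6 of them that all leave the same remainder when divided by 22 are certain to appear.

The 22 residue classes mod 22 are the pigeonholes.
With 110 integers one could put 5 in each residue class and have no class reach 6.
The 111th integer pushes some class to 6, so 22·5 + 1 = 111.

111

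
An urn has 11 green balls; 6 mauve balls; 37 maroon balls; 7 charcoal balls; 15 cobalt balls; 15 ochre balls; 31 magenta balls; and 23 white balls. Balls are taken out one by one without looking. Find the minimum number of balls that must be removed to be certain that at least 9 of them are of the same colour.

The 8 colours are the holes; the balls drawn are the pigeons.
To avoid 9 of any one colour, the worst case takes at most 8 of each colour, or every ball of a colour that has fewer than 8.
That gives 8 + 6 + 8 + 7 + 8 + 8 + 8 + 8 = 61 balls with no colour reaching 9.
The next ball forces some colour to 9, so 61 + 1 = 62.

62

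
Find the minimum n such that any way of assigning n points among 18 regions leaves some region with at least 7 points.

109

With 108 points one could put exactly 6 in each of the 18 regions, and no region would reach 7.
One more point must land in a region that already has 6, giving it 7.
So 18 × 6 + 1 = 109 points are required.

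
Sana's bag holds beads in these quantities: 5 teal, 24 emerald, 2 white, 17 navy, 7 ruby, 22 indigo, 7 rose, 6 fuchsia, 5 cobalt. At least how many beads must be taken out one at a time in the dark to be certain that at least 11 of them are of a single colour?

Put each drawn bead into a box by colour. The largest draw with every box below 11 takes min(count, 10) from each colour; colours with fewer than 10 contribute all they have.
Σ min(cᵢ, 10) = 5 + 10 + 2 + 10 + 7 + 10 + 7 + 6 + 5 = 62.
Draw number 62 + 1 = 63 must push one box to 11.

63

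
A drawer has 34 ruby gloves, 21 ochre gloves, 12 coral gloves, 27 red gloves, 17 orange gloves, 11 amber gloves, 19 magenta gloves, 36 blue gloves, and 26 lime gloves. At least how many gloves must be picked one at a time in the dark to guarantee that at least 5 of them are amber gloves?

197

In the worst case for collecting amber gloves, every non-amber glove comes out first.
There are 34 + 21 + 12 + 27 + 17 + 19 + 36 + 26 = 192 non-amber gloves altogether.
After those, each further glove must be amber, so 192 + 5 = 197 draws guarantee 5 amber gloves.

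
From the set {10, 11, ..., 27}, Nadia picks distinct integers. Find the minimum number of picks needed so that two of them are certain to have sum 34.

12

A set avoiding the sum 34 can contain at most one of each pair {x, 34−x}, plus the 4 elements whose complement lies outside the range or equal to its own complement.
The integers 17, …, 27 (11 of them) are such a set: any two sum to at least 17+18 = 35 > 34.
Any 12th integer completes one of the 7 pairs, so 12 choices force a sum of 34.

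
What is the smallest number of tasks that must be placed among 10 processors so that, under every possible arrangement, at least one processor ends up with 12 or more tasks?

With 110 tasks one could put exactly 11 in each of the 10 processors, and no processor would reach 12.
Pigeonhole: one more task must land in a processor that already has 11, giving it 12.
So 10 × 11 + 1 = 111 tasks are required.

111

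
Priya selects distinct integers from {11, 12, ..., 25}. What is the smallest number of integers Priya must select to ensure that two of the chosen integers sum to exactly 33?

10

Group the elements by complementary pair {x, 33−x}: {11,22}, {12,21}, {13,20}, …, giving 6 two-element pairs and 3 integers whose partner 33−x falls outside [11,25].
Treating each of those 9 groups as a pigeonhole, one can pick one integer per group — 9 integers — with no two summing to 33.
The 10th integer lands in an occupied pair, forcing a sum of 33.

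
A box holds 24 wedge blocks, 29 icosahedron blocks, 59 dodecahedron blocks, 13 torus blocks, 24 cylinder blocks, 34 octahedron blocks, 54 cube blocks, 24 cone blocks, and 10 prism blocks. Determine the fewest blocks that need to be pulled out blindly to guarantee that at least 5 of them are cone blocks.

252

In the worst case for collecting cone blocks, every non-cone block comes out first.
There are 24 + 29 + 59 + 13 + 24 + 34 + 54 + 10 = 247 non-cone blocks altogether.
After those, each further block must be cone, so 247 + 5 = 252 draws guarantee 5 cone blocks.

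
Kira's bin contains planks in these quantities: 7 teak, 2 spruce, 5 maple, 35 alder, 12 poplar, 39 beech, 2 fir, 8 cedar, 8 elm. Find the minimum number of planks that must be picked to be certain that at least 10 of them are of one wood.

60

Put each drawn plank into a box by wood. The largest draw with every box below 10 takes min(count, 9) from each wood; woods with fewer than 9 contribute all they have.
Σ min(cᵢ, 9) = 7 + 2 + 5 + 9 + 9 + 9 + 2 + 8 + 8 = 59.
Draw number 59 + 1 = 60 must push one box to 10.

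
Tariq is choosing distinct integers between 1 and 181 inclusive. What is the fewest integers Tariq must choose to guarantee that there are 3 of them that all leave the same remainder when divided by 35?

By the pigeonhole principle, the 35 residue classes mod 35 are the pigeonholes.
With 70 integers one could put 2 in each residue class and have no class reach 3.
The 71st integer pushes some class to 3, so 35·2 + 1 = 71.

71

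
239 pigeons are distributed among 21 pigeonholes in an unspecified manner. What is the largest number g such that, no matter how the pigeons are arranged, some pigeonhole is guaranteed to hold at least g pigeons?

12

Pigeonhole: the 21 pigeonholes are the holes and the 239 pigeons are the pigeons.
If every pigeonhole held at most 11 pigeons, the total would be at most 21 × 11 = 231, which is less than 239.
So some pigeonhole holds at least ⌈239/21⌉ = 12 pigeons.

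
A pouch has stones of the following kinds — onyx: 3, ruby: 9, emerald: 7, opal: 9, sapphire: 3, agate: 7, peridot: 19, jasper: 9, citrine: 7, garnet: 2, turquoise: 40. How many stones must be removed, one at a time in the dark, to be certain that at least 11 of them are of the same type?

The 11 types are the holes; the stones drawn are the pigeons.
To avoid 11 of any one type, the worst case takes at most 10 of each type, or every stone of a type that has fewer than 10.
That gives 3 + 9 + 7 + 9 + 3 + 7 + 10 + 9 + 7 + 2 + 10 = 76 stones with no type reaching 11.
The next stone forces some type to 11, so 76 + 1 = 77.

77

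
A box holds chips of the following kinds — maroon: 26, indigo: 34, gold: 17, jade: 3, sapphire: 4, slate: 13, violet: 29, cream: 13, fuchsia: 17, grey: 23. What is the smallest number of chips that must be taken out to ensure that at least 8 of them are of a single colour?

64

Put each drawn chip into a box by colour. The largest draw with every box below 8 takes min(count, 7) from each colour; colours with fewer than 7 contribute all they have.
Σ min(cᵢ, 7) = 7 + 7 + 7 + 3 + 4 + 7 + 7 + 7 + 7 + 7 = 63.
Draw number 63 + 1 = 64 must push one box to 8.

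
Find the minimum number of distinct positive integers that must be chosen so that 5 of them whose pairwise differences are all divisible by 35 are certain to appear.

Integers whose pairwise differences are multiples of 35 are exactly those sharing a remainder mod 35. By the pigeonhole principle, the 35 residue classes mod 35 are the pigeonholes.
With 140 integers one could put 4 in each residue class and have no class reach 5.
The 141st integer pushes some class to 5, so 35·4 + 1 = 141.

141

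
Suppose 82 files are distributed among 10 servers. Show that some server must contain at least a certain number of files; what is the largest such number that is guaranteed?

The 10 servers are the holes and the 82 files are the pigeons.
If every server held at most 8 files, the total would be at most 10 × 8 = 80, which is less than 82.
So some server holds at least ⌈82/10⌉ = 9 files.

9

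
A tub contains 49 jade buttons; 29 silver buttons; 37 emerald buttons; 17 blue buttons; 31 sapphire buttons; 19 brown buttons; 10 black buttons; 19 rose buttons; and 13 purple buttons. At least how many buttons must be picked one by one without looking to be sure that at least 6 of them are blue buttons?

213

In the worst case for collecting blue buttons, every non-blue button comes out first.
There are 49 + 29 + 37 + 31 + 19 + 10 + 19 + 13 = 207 non-blue buttons altogether.
After those, each further button must be blue, so 207 + 6 = 213 draws guarantee 6 blue buttons.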